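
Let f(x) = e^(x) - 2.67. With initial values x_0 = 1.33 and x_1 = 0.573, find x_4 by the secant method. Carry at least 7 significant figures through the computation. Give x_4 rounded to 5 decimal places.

f(x_0) = 1.111043, f(x_1) = -0.896420
x_2 = 0.573000 - (-0.896420)·(0.573000 - 1.330000)/(-0.896420 - (1.111043)) = 0.911034; f(x_2) = -0.183108
x_3 = 0.911034 - (-0.183108)·(0.911034 - 0.573000)/(-0.183108 - (-0.896420)) = 0.997807; f(x_3) = 0.042328
x_4 = 0.997807 - (0.042328)·(0.997807 - 0.911034)/(0.042328 - (-0.183108)) = 0.981515; f(x_4) = -0.001505

0.98151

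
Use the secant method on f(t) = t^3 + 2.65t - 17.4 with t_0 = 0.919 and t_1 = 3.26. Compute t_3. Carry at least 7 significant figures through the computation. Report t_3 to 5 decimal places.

2.08505

f(t_0) = -14.188498, f(t_1) = 25.884976
t_2 = 3.260000 - (25.884976)·(3.260000 - 0.919000)/(25.884976 - (-14.188498)) = 1.747859; f(t_2) = -7.428441
t_3 = 1.747859 - (-7.428441)·(1.747859 - 3.260000)/(-7.428441 - (25.884976)) = 2.085046; f(t_3) = -2.810060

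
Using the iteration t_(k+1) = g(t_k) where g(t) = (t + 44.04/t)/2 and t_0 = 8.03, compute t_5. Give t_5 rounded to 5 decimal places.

6.63626

t_1 = g(8.030000) = 6.757217
t_2 = g(6.757217) = 6.637347
t_3 = g(6.637347) = 6.636264
t_4 = g(6.636264) = 6.636264
t_5 = g(6.636264) = 6.636264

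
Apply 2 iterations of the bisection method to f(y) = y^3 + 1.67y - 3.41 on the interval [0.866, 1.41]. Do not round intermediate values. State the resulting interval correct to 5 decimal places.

f(0.866000) = -1.314318, f(1.410000) = 1.747921 (opposite signs)
step 1: m = 1.138000, f(m) = -0.035780 < 0 → root in [1.138000, 1.410000]
step 2: m = 1.274000, f(m) = 0.785379 > 0 → root in [1.138000, 1.274000]

[1.13800, 1.27400]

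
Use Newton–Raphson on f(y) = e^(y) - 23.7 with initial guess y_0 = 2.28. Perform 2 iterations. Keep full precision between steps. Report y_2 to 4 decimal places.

3.2877

Newton update: y ← y − f(y)/f'(y).
f'(y) = e^(y)
y_0 = 2.280000: f = -13.923320, f' = 9.776680 → y_1 = 2.280000 - (-13.923320)/(9.776680) = 3.704136
y_1 = 3.704136: f = 16.914929, f' = 40.614929 → y_2 = 3.704136 - (16.914929)/(40.614929) = 3.287665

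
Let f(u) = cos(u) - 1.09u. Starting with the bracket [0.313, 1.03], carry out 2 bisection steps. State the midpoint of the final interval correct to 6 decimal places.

0.761125

f(0.313000) = 0.610244, f(1.030000) = -0.607881 (opposite signs)
step 1: m = 0.671500, f(m) = 0.050954 > 0 → root in [0.671500, 1.030000]
step 2: m = 0.850750, f(m) = -0.267898 < 0 → root in [0.671500, 0.850750]
Midpoint of [0.671500, 0.850750] = 0.761125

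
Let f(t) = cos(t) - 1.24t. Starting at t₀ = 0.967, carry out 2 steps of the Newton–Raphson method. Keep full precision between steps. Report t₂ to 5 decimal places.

Newton update: t ← t − f(t)/f'(t).
f'(t) = -sin(t) - 1.24
t_0 = 0.967000: f = -0.631308, f' = -2.063186 → t_1 = 0.967000 - (-0.631308)/(-2.063186) = 0.661013
t_1 = 0.661013: f = -0.030285, f' = -1.853917 → t_2 = 0.661013 - (-0.030285)/(-1.853917) = 0.644677

0.64468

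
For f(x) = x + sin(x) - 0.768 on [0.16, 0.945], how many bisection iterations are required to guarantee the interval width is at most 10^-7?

23

Initial width b − a = 0.945 − 0.16 = 0.785000.
After n steps the width is (b−a)/2^n; need (b−a)/2^n ≤ 10^-7.
So n ≥ log₂(0.785000/10^-7) = log₂(7850000.0000) ≈ 22.9043.
Hence n = 23.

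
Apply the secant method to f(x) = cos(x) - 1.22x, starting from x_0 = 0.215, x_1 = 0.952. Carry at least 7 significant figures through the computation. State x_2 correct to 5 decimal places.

0.62140

f(x_0) = 0.714676, f(x_1) = -0.581385
x_2 = 0.952000 - (-0.581385)·(0.952000 - 0.215000)/(-0.581385 - (0.714676)) = 0.621398; f(x_2) = 0.054960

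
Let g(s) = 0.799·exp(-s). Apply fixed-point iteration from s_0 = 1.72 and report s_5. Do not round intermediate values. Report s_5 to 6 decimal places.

s_1 = g(1.720000) = 0.143074
s_2 = g(0.143074) = 0.692485
s_3 = g(0.692485) = 0.399764
s_4 = g(0.399764) = 0.535712
s_5 = g(0.535712) = 0.467617

0.467617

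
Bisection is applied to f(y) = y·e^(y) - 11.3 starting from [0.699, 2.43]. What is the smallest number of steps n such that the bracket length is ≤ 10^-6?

21

Initial width b − a = 2.43 − 0.699 = 1.731000.
After n steps the width is (b−a)/2^n; need (b−a)/2^n ≤ 10^-6.
So n ≥ log₂(1.731000/10^-6) = log₂(1731000.0000) ≈ 20.7232.
Hence n = 21.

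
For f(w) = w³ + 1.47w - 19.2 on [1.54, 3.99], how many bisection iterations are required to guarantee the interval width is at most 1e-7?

Initial width b − a = 3.99 − 1.54 = 2.450000.
After n steps the width is (b−a)/2^n; need (b−a)/2^n ≤ 1e-7.
So n ≥ log₂(2.450000/1e-7) = log₂(24500000.0000) ≈ 24.5463.
Hence n = 25.

25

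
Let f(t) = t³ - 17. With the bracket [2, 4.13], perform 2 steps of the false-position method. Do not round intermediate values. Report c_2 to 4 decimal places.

2.4550

f(2.000000) = -9.000000, f(4.130000) = 53.444997
step 1: c = 2.306990, f(c) = -4.721729 < 0 → new bracket [2.306990, 4.130000]
step 2: c = 2.454974, f(c) = -2.204117 < 0 → new bracket [2.454974, 4.130000]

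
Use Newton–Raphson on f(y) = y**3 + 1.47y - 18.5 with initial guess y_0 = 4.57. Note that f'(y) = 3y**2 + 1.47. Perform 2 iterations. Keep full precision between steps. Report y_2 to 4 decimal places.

2.6342

y_0 = 4.570000: f = 83.661893, f' = 64.124700 → y_1 = 4.570000 - (83.661893)/(64.124700) = 3.265325
y_1 = 3.265325: f = 21.116057, f' = 33.457042 → y_2 = 3.265325 - (21.116057)/(33.457042) = 2.634186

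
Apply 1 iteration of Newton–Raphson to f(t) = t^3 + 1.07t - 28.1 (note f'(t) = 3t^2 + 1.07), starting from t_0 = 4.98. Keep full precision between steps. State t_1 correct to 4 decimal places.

3.6453

Newton update: t ← t − f(t)/f'(t).
t_0 = 4.980000: f = 100.734592, f' = 75.471200 → t_1 = 4.980000 - (100.734592)/(75.471200) = 3.645258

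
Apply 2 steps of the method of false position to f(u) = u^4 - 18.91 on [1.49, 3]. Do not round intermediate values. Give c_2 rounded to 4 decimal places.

1.9258

False-position update: c = (a·f(b) − b·f(a))/(f(b) − f(a)); replace the endpoint whose sign matches f(c).
f(1.490000) = -13.981156, f(3.000000) = 62.090000
step 1: c = 1.767524, f(c) = -9.149750 < 0 → new bracket [1.767524, 3.000000]
step 2: c = 1.925818, f(c) = -5.154988 < 0 → new bracket [1.925818, 3.000000]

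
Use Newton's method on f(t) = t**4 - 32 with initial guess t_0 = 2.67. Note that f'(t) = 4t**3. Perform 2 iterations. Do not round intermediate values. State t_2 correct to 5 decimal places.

2.37962

Newton update: t ← t − f(t)/f'(t).
t_0 = 2.670000: f = 18.821215, f' = 76.136652 → t_1 = 2.670000 - (18.821215)/(76.136652) = 2.422797
t_1 = 2.422797: f = 2.456253, f' = 56.886738 → t_2 = 2.422797 - (2.456253)/(56.886738) = 2.379619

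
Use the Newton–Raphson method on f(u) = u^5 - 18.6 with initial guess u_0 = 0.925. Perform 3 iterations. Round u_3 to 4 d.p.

3.7361

f'(u) = 5u^4
u_0 = 0.925000: f = -17.922813, f' = 3.660471 → u_1 = 0.925000 - (-17.922813)/(3.660471) = 5.821314
u_1 = 5.821314: f = 6666.455593, f' = 5741.878823 → u_2 = 5.821314 - (6666.455593)/(5741.878823) = 4.660290
u_2 = 4.660290: f = 2179.588183, f' = 2358.424074 → u_3 = 4.660290 - (2179.588183)/(2358.424074) = 3.736119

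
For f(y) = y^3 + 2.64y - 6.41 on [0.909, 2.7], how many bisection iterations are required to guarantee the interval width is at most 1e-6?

21

Initial width b − a = 2.7 − 0.909 = 1.791000.
After n steps the width is (b−a)/2^n; need (b−a)/2^n ≤ 1e-6.
So n ≥ log₂(1.791000/1e-6) = log₂(1791000.0000) ≈ 20.7723.
Hence n = 21.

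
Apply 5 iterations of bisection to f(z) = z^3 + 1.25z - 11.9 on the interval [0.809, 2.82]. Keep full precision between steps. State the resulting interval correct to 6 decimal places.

[2.065875, 2.128719]

f(0.809000) = -10.359275, f(2.820000) = 14.050768 (opposite signs)
step 1: m = 1.814500, f(m) = -3.657797 < 0 → root in [1.814500, 2.820000]
step 2: m = 2.317250, f(m) = 3.439378 > 0 → root in [1.814500, 2.317250]
step 3: m = 2.065875, f(m) = -0.500833 < 0 → root in [2.065875, 2.317250]
step 4: m = 2.191562, f(m) = 1.365410 > 0 → root in [2.065875, 2.191562]
step 5: m = 2.128719, f(m) = 0.407067 > 0 → root in [2.065875, 2.128719]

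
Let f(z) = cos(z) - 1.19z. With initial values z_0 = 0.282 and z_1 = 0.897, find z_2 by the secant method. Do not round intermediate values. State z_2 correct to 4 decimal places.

0.6417

Secant update: z_(k+1) = z_k − f(z_k)·(z_k − z_(k-1))/(f(z_k) − f(z_(k-1))).
f(z_0) = 0.624921, f(z_1) = -0.443473
z_2 = 0.897000 - (-0.443473)·(0.897000 - 0.282000)/(-0.443473 - (0.624921)) = 0.641723; f(z_2) = 0.037414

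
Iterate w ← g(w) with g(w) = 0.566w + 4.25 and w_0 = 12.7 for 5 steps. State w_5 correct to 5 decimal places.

9.96151

w_1 = g(12.700000) = 11.438200
w_2 = g(11.438200) = 10.724021
w_3 = g(10.724021) = 10.319796
w_4 = g(10.319796) = 10.091005
w_5 = g(10.091005) = 9.961509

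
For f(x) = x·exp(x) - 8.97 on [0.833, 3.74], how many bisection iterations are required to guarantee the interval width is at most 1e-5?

Initial width b − a = 3.74 − 0.833 = 2.907000.
After n steps the width is (b−a)/2^n; need (b−a)/2^n ≤ 1e-5.
So n ≥ log₂(2.907000/1e-5) = log₂(290700.0000) ≈ 18.1492.
Hence n = 19.

19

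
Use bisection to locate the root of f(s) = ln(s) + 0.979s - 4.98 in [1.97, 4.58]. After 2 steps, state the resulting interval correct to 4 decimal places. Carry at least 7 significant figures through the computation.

[3.2750, 3.9275]

f(1.970000) = -2.373336, f(4.580000) = 1.025519 (opposite signs)
step 1: m = 3.275000, f(m) = -0.587457 < 0 → root in [3.275000, 4.580000]
step 2: m = 3.927500, f(m) = 0.233026 > 0 → root in [3.275000, 3.927500]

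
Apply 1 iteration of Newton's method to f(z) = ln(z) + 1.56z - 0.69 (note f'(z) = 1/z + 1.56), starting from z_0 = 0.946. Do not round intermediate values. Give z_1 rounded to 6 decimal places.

Newton update: z ← z − f(z)/f'(z).
z_0 = 0.946000: f = 0.730247, f' = 2.617082 → z_1 = 0.946000 - (0.730247)/(2.617082) = 0.666969

0.666969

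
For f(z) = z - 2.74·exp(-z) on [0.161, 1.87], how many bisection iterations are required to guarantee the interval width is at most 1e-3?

11

Initial width b − a = 1.87 − 0.161 = 1.709000.
After n steps the width is (b−a)/2^n; need (b−a)/2^n ≤ 1e-3.
So n ≥ log₂(1.709000/1e-3) = log₂(1709.0000) ≈ 10.7389.
Hence n = 11.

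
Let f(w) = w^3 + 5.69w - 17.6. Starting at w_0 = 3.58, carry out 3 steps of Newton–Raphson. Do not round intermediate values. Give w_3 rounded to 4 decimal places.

1.8989

f'(w) = 3w^2 + 5.69
w_0 = 3.580000: f = 48.652912, f' = 44.139200 → w_1 = 3.580000 - (48.652912)/(44.139200) = 2.477739
w_1 = 2.477739: f = 11.709650, f' = 24.107574 → w_2 = 2.477739 - (11.709650)/(24.107574) = 1.992014
w_2 = 1.992014: f = 1.639113, f' = 17.594362 → w_3 = 1.992014 - (1.639113)/(17.594362) = 1.898853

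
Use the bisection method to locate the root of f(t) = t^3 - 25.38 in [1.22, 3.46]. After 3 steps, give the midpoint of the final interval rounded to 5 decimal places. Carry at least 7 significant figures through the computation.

3.04000

f(1.220000) = -23.564152, f(3.460000) = 16.041736 (opposite signs)
step 1: m = 2.340000, f(m) = -12.567096 < 0 → root in [2.340000, 3.460000]
step 2: m = 2.900000, f(m) = -0.991000 < 0 → root in [2.900000, 3.460000]
step 3: m = 3.180000, f(m) = 6.777432 > 0 → root in [2.900000, 3.180000]
Midpoint of [2.900000, 3.180000] = 3.040000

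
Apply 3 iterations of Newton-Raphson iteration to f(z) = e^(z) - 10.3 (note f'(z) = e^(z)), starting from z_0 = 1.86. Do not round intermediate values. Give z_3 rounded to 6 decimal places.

z_0 = 1.860000: f = -3.876263, f' = 6.423737 → z_1 = 1.860000 - (-3.876263)/(6.423737) = 2.463428
z_1 = 2.463428: f = 1.445006, f' = 11.745006 → z_2 = 2.463428 - (1.445006)/(11.745006) = 2.340397
z_2 = 2.340397: f = 0.085355, f' = 10.385355 → z_3 = 2.340397 - (0.085355)/(10.385355) = 2.332178

2.332178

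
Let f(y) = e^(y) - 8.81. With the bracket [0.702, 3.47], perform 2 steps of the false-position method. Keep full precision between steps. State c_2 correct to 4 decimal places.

f(0.702000) = -6.792216, f(3.470000) = 23.326742
step 1: c = 1.326220, f(c) = -5.043222 < 0 → new bracket [1.326220, 3.470000]
step 2: c = 1.707312, f(c) = -3.295882 < 0 → new bracket [1.707312, 3.470000]

1.7073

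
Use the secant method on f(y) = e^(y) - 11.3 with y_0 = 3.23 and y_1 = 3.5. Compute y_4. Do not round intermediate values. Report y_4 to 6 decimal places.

Secant update: y_(k+1) = y_k − f(y_k)·(y_k − y_(k-1))/(f(y_k) − f(y_(k-1))).
f(y_0) = 13.979657, f(y_1) = 21.815452
y_2 = 3.500000 - (21.815452)·(3.500000 - 3.230000)/(21.815452 - (13.979657)) = 2.748299; f(y_2) = 4.316052
y_3 = 2.748299 - (4.316052)·(2.748299 - 3.500000)/(4.316052 - (21.815452)) = 2.562900; f(y_3) = 1.673385
y_4 = 2.562900 - (1.673385)·(2.562900 - 2.748299)/(1.673385 - (4.316052)) = 2.445502; f(y_4) = 0.236335

2.445502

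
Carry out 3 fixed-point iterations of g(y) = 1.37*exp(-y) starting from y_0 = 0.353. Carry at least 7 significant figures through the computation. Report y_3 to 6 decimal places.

0.811861

y_1 = g(0.353000) = 0.962531
y_2 = g(0.962531) = 0.523237
y_3 = g(0.523237) = 0.811861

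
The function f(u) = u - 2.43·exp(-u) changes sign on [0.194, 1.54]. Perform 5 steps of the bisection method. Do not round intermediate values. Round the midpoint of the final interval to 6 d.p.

0.930094

f(0.194000) = -1.807489, f(1.540000) = 1.019054 (opposite signs)
step 1: m = 0.867000, f(m) = -0.154111 < 0 → root in [0.867000, 1.540000]
step 2: m = 1.203500, f(m) = 0.474155 > 0 → root in [0.867000, 1.203500]
step 3: m = 1.035250, f(m) = 0.172266 > 0 → root in [0.867000, 1.035250]
step 4: m = 0.951125, f(m) = 0.012401 > 0 → root in [0.867000, 0.951125]
step 5: m = 0.909062, f(m) = -0.069989 < 0 → root in [0.909062, 0.951125]
Midpoint of [0.909062, 0.951125] = 0.930094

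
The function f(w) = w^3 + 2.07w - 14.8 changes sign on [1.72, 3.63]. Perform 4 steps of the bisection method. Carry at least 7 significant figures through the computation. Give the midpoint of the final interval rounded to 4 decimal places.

2.1378

f(1.720000) = -6.151152, f(3.630000) = 40.546247 (opposite signs)
step 1: m = 2.675000, f(m) = 9.878547 > 0 → root in [1.720000, 2.675000]
step 2: m = 2.197500, f(m) = 0.360566 > 0 → root in [1.720000, 2.197500]
step 3: m = 1.958750, f(m) = -3.230248 < 0 → root in [1.958750, 2.197500]
step 4: m = 2.078125, f(m) = -1.523683 < 0 → root in [2.078125, 2.197500]
Midpoint of [2.078125, 2.197500] = 2.137812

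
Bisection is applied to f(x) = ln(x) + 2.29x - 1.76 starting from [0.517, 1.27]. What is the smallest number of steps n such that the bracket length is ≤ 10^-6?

20

Initial width b − a = 1.27 − 0.517 = 0.753000.
After n steps the width is (b−a)/2^n; need (b−a)/2^n ≤ 10^-6.
So n ≥ log₂(0.753000/10^-6) = log₂(753000.0000) ≈ 19.5223.
Hence n = 20.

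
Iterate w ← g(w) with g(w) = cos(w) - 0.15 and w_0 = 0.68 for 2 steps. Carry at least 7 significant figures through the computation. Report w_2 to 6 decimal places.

0.659455

w_1 = g(0.680000) = 0.627573
w_2 = g(0.627573) = 0.659455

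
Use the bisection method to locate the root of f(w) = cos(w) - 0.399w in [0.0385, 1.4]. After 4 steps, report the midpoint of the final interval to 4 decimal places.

f(0.038500) = 0.983897, f(1.400000) = -0.388633 (opposite signs)
step 1: m = 0.719250, f(m) = 0.465319 > 0 → root in [0.719250, 1.400000]
step 2: m = 1.059625, f(m) = 0.066409 > 0 → root in [1.059625, 1.400000]
step 3: m = 1.229812, f(m) = -0.156281 < 0 → root in [1.059625, 1.229812]
step 4: m = 1.144719, f(m) = -0.043441 < 0 → root in [1.059625, 1.144719]
Midpoint of [1.059625, 1.144719] = 1.102172

1.1022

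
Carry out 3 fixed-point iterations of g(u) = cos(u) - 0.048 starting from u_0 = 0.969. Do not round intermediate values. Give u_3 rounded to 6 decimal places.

0.633673

u_1 = g(0.969000) = 0.518124
u_2 = g(0.518124) = 0.820750
u_3 = g(0.820750) = 0.633673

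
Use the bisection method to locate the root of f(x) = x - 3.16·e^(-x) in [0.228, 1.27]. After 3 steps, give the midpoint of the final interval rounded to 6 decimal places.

f(0.228000) = -2.287753, f(1.270000) = 0.382572 (opposite signs)
step 1: m = 0.749000, f(m) = -0.745172 < 0 → root in [0.749000, 1.270000]
step 2: m = 1.009500, f(m) = -0.142008 < 0 → root in [1.009500, 1.270000]
step 3: m = 1.139750, f(m) = 0.128869 > 0 → root in [1.009500, 1.139750]
Midpoint of [1.009500, 1.139750] = 1.074625

1.074625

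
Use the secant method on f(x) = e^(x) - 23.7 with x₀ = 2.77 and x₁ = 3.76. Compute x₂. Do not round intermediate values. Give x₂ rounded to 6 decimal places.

3.053957

Secant update: x_(k+1) = x_k − f(x_k)·(x_k − x_(k-1))/(f(x_k) − f(x_(k-1))).
f(x_0) = -7.741366, f(x_1) = 19.248426
x_2 = 3.760000 - (19.248426)·(3.760000 - 2.770000)/(19.248426 - (-7.741366)) = 3.053957; f(x_2) = -2.500927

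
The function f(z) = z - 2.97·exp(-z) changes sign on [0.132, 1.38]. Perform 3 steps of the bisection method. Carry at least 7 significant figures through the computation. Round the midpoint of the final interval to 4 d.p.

0.9900

f(0.132000) = -2.470733, f(1.380000) = 0.632812 (opposite signs)
step 1: m = 0.756000, f(m) = -0.638536 < 0 → root in [0.756000, 1.380000]
step 2: m = 1.068000, f(m) = 0.047225 > 0 → root in [0.756000, 1.068000]
step 3: m = 0.912000, f(m) = -0.281108 < 0 → root in [0.912000, 1.068000]
Midpoint of [0.912000, 1.068000] = 0.990000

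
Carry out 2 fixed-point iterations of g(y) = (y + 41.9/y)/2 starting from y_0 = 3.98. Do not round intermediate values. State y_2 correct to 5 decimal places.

y_1 = g(3.980000) = 7.253819
y_2 = g(7.253819) = 6.515043

6.51504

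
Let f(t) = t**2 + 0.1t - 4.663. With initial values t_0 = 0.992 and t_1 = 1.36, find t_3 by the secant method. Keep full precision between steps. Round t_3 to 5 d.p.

2.04442

Secant update: t_(k+1) = t_k − f(t_k)·(t_k − t_(k-1))/(f(t_k) − f(t_(k-1))).
f(t_0) = -3.579736, f(t_1) = -2.677400
t_2 = 1.360000 - (-2.677400)·(1.360000 - 0.992000)/(-2.677400 - (-3.579736)) = 2.451925; f(t_2) = 1.594129
t_3 = 2.451925 - (1.594129)·(2.451925 - 1.360000)/(1.594129 - (-2.677400)) = 2.044420; f(t_3) = -0.278905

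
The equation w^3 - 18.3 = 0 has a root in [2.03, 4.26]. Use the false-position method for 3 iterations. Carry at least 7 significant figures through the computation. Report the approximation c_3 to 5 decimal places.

f(2.030000) = -9.934573, f(4.260000) = 59.008776
step 1: c = 2.351338, f(c) = -5.299950 < 0 → new bracket [2.351338, 4.260000]
step 2: c = 2.508639, f(c) = -2.512467 < 0 → new bracket [2.508639, 4.260000]
step 3: c = 2.580162, f(c) = -1.123245 < 0 → new bracket [2.580162, 4.260000]

2.58016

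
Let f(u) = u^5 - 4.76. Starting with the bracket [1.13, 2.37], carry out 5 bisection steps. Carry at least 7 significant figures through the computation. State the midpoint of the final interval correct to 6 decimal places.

1.381875

f(1.130000) = -2.917565, f(2.370000) = 70.012470 (opposite signs)
step 1: m = 1.750000, f(m) = 11.653086 > 0 → root in [1.130000, 1.750000]
step 2: m = 1.440000, f(m) = 1.431736 > 0 → root in [1.130000, 1.440000]
step 3: m = 1.285000, f(m) = -1.256391 < 0 → root in [1.285000, 1.440000]
step 4: m = 1.362500, f(m) = -0.064492 < 0 → root in [1.362500, 1.440000]
step 5: m = 1.401250, f(m) = 0.642293 > 0 → root in [1.362500, 1.401250]
Midpoint of [1.362500, 1.401250] = 1.381875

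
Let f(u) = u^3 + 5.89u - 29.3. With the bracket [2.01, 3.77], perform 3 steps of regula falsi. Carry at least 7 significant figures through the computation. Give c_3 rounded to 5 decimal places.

2.44059

f(2.010000) = -9.340499, f(3.770000) = 46.487933
step 1: c = 2.304461, f(c) = -3.488798 < 0 → new bracket [2.304461, 3.770000]
step 2: c = 2.406768, f(c) = -1.182862 < 0 → new bracket [2.406768, 3.770000]
step 3: c = 2.440594, f(c) = -0.387511 < 0 → new bracket [2.440594, 3.770000]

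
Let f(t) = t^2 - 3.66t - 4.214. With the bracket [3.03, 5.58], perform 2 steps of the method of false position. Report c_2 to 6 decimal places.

4.529466

f(3.030000) = -6.122900, f(5.580000) = 6.499600
step 1: c = 4.266949, f(c) = -1.624177 < 0 → new bracket [4.266949, 5.580000]
step 2: c = 4.529466, f(c) = -0.275783 < 0 → new bracket [4.529466, 5.580000]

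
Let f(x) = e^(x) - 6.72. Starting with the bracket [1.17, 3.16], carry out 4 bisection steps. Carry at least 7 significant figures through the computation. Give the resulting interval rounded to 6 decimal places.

[1.791875, 1.916250]

f(1.170000) = -3.498007, f(3.160000) = 16.850596 (opposite signs)
step 1: m = 2.165000, f(m) = 1.994602 > 0 → root in [1.170000, 2.165000]
step 2: m = 1.667500, f(m) = -1.421096 < 0 → root in [1.667500, 2.165000]
step 3: m = 1.916250, f(m) = 0.075428 > 0 → root in [1.667500, 1.916250]
step 4: m = 1.791875, f(m) = -0.719307 < 0 → root in [1.791875, 1.916250]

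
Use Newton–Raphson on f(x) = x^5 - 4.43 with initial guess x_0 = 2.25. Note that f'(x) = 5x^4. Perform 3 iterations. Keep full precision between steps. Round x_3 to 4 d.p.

x_0 = 2.250000: f = 53.235039, f' = 128.144531 → x_1 = 2.250000 - (53.235039)/(128.144531) = 1.834570
x_1 = 1.834570: f = 16.351258, f' = 56.637943 → x_2 = 1.834570 - (16.351258)/(56.637943) = 1.545872
x_2 = 1.545872: f = 4.398119, f' = 28.553843 → x_3 = 1.545872 - (4.398119)/(28.553843) = 1.391843

1.3918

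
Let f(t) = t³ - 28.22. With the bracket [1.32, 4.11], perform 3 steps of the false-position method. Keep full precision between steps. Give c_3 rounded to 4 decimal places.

f(1.320000) = -25.920032, f(4.110000) = 41.206531
step 1: c = 2.397321, f(c) = -14.442233 < 0 → new bracket [2.397321, 4.110000]
step 2: c = 2.841804, f(c) = -5.270017 < 0 → new bracket [2.841804, 4.110000]
step 3: c = 2.985606, f(c) = -1.606780 < 0 → new bracket [2.985606, 4.110000]

2.9856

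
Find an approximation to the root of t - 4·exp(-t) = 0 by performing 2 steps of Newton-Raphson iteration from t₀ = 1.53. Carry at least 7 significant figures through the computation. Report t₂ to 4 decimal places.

1.2020

f'(t) = 1 + 4·exp(-t)
t_0 = 1.530000: f = 0.663857, f' = 1.866143 → t_1 = 1.530000 - (0.663857)/(1.866143) = 1.174262
t_1 = 1.174262: f = -0.061925, f' = 2.236188 → t_2 = 1.174262 - (-0.061925)/(2.236188) = 1.201955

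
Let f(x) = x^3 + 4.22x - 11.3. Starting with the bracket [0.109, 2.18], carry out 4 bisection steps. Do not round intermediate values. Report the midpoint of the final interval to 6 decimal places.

f(0.109000) = -10.838725, f(2.180000) = 8.259832 (opposite signs)
step 1: m = 1.144500, f(m) = -4.971052 < 0 → root in [1.144500, 2.180000]
step 2: m = 1.662250, f(m) = 0.307617 > 0 → root in [1.144500, 1.662250]
step 3: m = 1.403375, f(m) = -2.613865 < 0 → root in [1.403375, 1.662250]
step 4: m = 1.532813, f(m) = -1.230167 < 0 → root in [1.532813, 1.662250]
Midpoint of [1.532813, 1.662250] = 1.597531

1.597531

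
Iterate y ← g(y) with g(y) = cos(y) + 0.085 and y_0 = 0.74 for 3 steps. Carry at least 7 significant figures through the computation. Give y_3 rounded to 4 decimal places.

y_1 = g(0.740000) = 0.823469
y_2 = g(0.823469) = 0.764681
y_3 = g(0.764681) = 0.806603

0.8066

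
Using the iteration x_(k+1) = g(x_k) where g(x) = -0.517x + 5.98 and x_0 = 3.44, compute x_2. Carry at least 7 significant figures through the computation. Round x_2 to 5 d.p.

3.80781

x_1 = g(3.440000) = 4.201520
x_2 = g(4.201520) = 3.807814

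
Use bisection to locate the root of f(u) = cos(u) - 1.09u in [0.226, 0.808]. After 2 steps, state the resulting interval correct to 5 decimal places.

f(0.226000) = 0.728231, f(0.808000) = -0.189774 (opposite signs)
step 1: m = 0.517000, f(m) = 0.305776 > 0 → root in [0.517000, 0.808000]
step 2: m = 0.662500, f(m) = 0.066332 > 0 → root in [0.662500, 0.808000]

[0.66250, 0.80800]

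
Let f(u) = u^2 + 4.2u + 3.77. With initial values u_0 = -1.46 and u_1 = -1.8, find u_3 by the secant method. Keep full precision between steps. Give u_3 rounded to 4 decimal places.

Secant update: u_(k+1) = u_k − f(u_k)·(u_k − u_(k-1))/(f(u_k) − f(u_(k-1))).
f(u_0) = -0.230400, f(u_1) = -0.550000
u_2 = -1.800000 - (-0.550000)·(-1.800000 - -1.460000)/(-0.550000 - (-0.230400)) = -1.214894; f(u_2) = 0.143413
u_3 = -1.214894 - (0.143413)·(-1.214894 - -1.800000)/(0.143413 - (-0.550000)) = -1.335907; f(u_3) = -0.056161

-1.3359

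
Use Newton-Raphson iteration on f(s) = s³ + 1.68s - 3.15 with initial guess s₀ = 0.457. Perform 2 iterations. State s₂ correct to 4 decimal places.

1.1572

Newton update: s ← s − f(s)/f'(s).
f'(s) = 3s² + 1.68
s_0 = 0.457000: f = -2.286796, f' = 2.306547 → s_1 = 0.457000 - (-2.286796)/(2.306547) = 1.448437
s_1 = 1.448437: f = 2.322151, f' = 7.973909 → s_2 = 1.448437 - (2.322151)/(7.973909) = 1.157218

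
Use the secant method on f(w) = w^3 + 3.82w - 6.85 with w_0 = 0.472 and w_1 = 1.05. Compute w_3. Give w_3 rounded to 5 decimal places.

f(w_0) = -4.941806, f(w_1) = -1.681375
w_2 = 1.050000 - (-1.681375)·(1.050000 - 0.472000)/(-1.681375 - (-4.941806)) = 1.348069; f(w_2) = 0.749460
w_3 = 1.348069 - (0.749460)·(1.348069 - 1.050000)/(0.749460 - (-1.681375)) = 1.256171; f(w_3) = -0.069236

1.25617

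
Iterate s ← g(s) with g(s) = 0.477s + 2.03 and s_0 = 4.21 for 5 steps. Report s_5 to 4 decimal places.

3.8896

s_1 = g(4.210000) = 4.038170
s_2 = g(4.038170) = 3.956207
s_3 = g(3.956207) = 3.917111
s_4 = g(3.917111) = 3.898462
s_5 = g(3.898462) = 3.889566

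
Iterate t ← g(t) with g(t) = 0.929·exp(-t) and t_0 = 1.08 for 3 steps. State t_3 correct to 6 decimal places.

0.471757

t_1 = g(1.080000) = 0.315484
t_2 = g(0.315484) = 0.677646
t_3 = g(0.677646) = 0.471757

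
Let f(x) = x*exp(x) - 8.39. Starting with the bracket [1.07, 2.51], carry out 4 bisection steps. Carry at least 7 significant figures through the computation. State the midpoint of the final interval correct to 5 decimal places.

1.65500

f(1.070000) = -5.270544, f(2.510000) = 22.495374 (opposite signs)
step 1: m = 1.790000, f(m) = 2.331120 > 0 → root in [1.070000, 1.790000]
step 2: m = 1.430000, f(m) = -2.414460 < 0 → root in [1.430000, 1.790000]
step 3: m = 1.610000, f(m) = -0.335474 < 0 → root in [1.610000, 1.790000]
step 4: m = 1.700000, f(m) = 0.915711 > 0 → root in [1.610000, 1.700000]
Midpoint of [1.610000, 1.700000] = 1.655000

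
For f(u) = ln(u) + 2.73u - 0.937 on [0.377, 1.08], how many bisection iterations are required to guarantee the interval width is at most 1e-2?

Initial width b − a = 1.08 − 0.377 = 0.703000.
After n steps the width is (b−a)/2^n; need (b−a)/2^n ≤ 1e-2.
So n ≥ log₂(0.703000/1e-2) = log₂(70.3000) ≈ 6.1355.
Hence n = 7.

7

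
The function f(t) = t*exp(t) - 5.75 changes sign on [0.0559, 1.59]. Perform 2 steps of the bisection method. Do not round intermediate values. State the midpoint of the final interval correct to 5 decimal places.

1.39824

f(0.055900) = -5.690886, f(1.590000) = 2.046961 (opposite signs)
step 1: m = 0.822950, f(m) = -3.875972 < 0 → root in [0.822950, 1.590000]
step 2: m = 1.206475, f(m) = -1.718341 < 0 → root in [1.206475, 1.590000]
Midpoint of [1.206475, 1.590000] = 1.398238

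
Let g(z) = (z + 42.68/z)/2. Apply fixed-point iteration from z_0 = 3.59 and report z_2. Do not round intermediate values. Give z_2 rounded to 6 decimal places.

z_1 = g(3.590000) = 7.739290
z_2 = g(7.739290) = 6.627004

6.627004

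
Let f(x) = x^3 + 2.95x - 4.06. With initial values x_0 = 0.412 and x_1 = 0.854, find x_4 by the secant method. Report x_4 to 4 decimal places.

f(x_0) = -2.774665, f(x_1) = -0.917864
x_2 = 0.854000 - (-0.917864)·(0.854000 - 0.412000)/(-0.917864 - (-2.774665)) = 1.072492; f(x_2) = 0.337473
x_3 = 1.072492 - (0.337473)·(1.072492 - 0.854000)/(0.337473 - (-0.917864)) = 1.013755; f(x_3) = -0.027590
x_4 = 1.013755 - (-0.027590)·(1.013755 - 1.072492)/(-0.027590 - (0.337473)) = 1.018194; f(x_4) = -0.000748

1.0182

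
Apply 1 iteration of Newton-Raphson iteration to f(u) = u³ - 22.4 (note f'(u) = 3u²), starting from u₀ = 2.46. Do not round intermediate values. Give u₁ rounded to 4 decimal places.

2.8738

u_0 = 2.460000: f = -7.513064, f' = 18.154800 → u_1 = 2.460000 - (-7.513064)/(18.154800) = 2.873833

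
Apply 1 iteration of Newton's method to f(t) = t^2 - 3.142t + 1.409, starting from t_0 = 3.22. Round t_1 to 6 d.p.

f'(t) = 2t - 3.142
t_0 = 3.220000: f = 1.660160, f' = 3.298000 → t_1 = 3.220000 - (1.660160)/(3.298000) = 2.716616

2.716616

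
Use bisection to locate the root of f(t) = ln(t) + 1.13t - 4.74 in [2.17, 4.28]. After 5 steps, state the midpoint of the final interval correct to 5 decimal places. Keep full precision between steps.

f(2.170000) = -1.513173, f(4.280000) = 1.550353 (opposite signs)
step 1: m = 3.225000, f(m) = 0.075183 > 0 → root in [2.170000, 3.225000]
step 2: m = 2.697500, f(m) = -0.699500 < 0 → root in [2.697500, 3.225000]
step 3: m = 2.961250, f(m) = -0.308176 < 0 → root in [2.961250, 3.225000]
step 4: m = 3.093125, f(m) = -0.115587 < 0 → root in [3.093125, 3.225000]
step 5: m = 3.159063, f(m) = -0.019984 < 0 → root in [3.159063, 3.225000]
Midpoint of [3.159063, 3.225000] = 3.192031

3.19203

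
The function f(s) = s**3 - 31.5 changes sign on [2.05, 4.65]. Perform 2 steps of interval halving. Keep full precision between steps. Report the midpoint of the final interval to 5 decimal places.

3.02500

f(2.050000) = -22.884875, f(4.650000) = 69.044625 (opposite signs)
step 1: m = 3.350000, f(m) = 6.095375 > 0 → root in [2.050000, 3.350000]
step 2: m = 2.700000, f(m) = -11.817000 < 0 → root in [2.700000, 3.350000]
Midpoint of [2.700000, 3.350000] = 3.025000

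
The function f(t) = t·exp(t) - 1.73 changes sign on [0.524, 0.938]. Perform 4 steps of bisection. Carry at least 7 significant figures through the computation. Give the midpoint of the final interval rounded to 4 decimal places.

0.7957

f(0.524000) = -0.845085, f(0.938000) = 0.666465 (opposite signs)
step 1: m = 0.731000, f(m) = -0.211598 < 0 → root in [0.731000, 0.938000]
step 2: m = 0.834500, f(m) = 0.192406 > 0 → root in [0.731000, 0.834500]
step 3: m = 0.782750, f(m) = -0.017750 < 0 → root in [0.782750, 0.834500]
step 4: m = 0.808625, f(m) = 0.085217 > 0 → root in [0.782750, 0.808625]
Midpoint of [0.782750, 0.808625] = 0.795688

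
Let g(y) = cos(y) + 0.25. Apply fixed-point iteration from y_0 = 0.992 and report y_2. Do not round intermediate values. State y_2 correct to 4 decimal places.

0.9488

y_1 = g(0.992000) = 0.797017
y_2 = g(0.797017) = 0.948844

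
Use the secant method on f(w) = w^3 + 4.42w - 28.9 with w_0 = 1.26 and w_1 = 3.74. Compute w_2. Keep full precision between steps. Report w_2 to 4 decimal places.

2.1233

f(w_0) = -21.330424, f(w_1) = 39.944424
w_2 = 3.740000 - (39.944424)·(3.740000 - 1.260000)/(39.944424 - (-21.330424)) = 2.123314; f(w_2) = -9.942066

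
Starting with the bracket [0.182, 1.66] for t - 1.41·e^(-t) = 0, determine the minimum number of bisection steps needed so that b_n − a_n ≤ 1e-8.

28

Initial width b − a = 1.66 − 0.182 = 1.478000.
After n steps the width is (b−a)/2^n; need (b−a)/2^n ≤ 1e-8.
So n ≥ log₂(1.478000/1e-8) = log₂(147800000.0000) ≈ 27.1391.
Hence n = 28.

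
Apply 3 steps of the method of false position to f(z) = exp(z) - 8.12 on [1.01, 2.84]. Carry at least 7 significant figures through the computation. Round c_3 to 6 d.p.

2.048693

f(1.010000) = -5.374399, f(2.840000) = 8.995766
step 1: c = 1.694415, f(c) = -2.676542 < 0 → new bracket [1.694415, 2.840000]
step 2: c = 1.957105, f(c) = -1.041193 < 0 → new bracket [1.957105, 2.840000]
step 3: c = 2.048693, f(c) = -0.362243 < 0 → new bracket [2.048693, 2.840000]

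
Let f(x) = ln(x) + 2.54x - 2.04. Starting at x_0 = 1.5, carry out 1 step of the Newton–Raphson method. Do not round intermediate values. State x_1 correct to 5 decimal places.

0.82158

f'(x) = 1/x + 2.54
x_0 = 1.500000: f = 2.175465, f' = 3.206667 → x_1 = 1.500000 - (2.175465)/(3.206667) = 0.821581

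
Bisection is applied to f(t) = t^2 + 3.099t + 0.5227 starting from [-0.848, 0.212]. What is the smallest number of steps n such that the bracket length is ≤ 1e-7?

Initial width b − a = 0.212 − -0.848 = 1.060000.
After n steps the width is (b−a)/2^n; need (b−a)/2^n ≤ 1e-7.
So n ≥ log₂(1.060000/1e-7) = log₂(10600000.0000) ≈ 23.3376.
Hence n = 24.

24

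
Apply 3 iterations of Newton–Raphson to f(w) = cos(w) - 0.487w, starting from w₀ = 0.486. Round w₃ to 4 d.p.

1.0398

f'(w) = -sin(w) - 0.487
w_0 = 0.486000: f = 0.647526, f' = -0.954093 → w_1 = 0.486000 - (0.647526)/(-0.954093) = 1.164683
w_1 = 1.164683: f = -0.172158, f' = -1.405663 → w_2 = 1.164683 - (-0.172158)/(-1.405663) = 1.042208
w_2 = 1.042208: f = -0.003240, f' = -1.350520 → w_3 = 1.042208 - (-0.003240)/(-1.350520) = 1.039809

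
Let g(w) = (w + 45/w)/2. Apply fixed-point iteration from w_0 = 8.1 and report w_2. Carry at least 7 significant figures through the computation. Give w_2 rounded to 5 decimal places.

w_1 = g(8.100000) = 6.827778
w_2 = g(6.827778) = 6.709251

6.70925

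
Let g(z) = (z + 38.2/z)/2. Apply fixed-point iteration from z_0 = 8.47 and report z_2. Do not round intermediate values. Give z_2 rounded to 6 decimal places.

z_1 = g(8.470000) = 6.490018
z_2 = g(6.490018) = 6.187990

6.187990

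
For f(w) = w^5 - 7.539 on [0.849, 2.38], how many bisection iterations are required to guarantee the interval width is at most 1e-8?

28

Initial width b − a = 2.38 − 0.849 = 1.531000.
After n steps the width is (b−a)/2^n; need (b−a)/2^n ≤ 1e-8.
So n ≥ log₂(1.531000/1e-8) = log₂(153100000.0000) ≈ 27.1899.
Hence n = 28.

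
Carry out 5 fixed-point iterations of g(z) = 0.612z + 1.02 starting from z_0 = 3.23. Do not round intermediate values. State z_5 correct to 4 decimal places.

z_1 = g(3.230000) = 2.996760
z_2 = g(2.996760) = 2.854017
z_3 = g(2.854017) = 2.766658
z_4 = g(2.766658) = 2.713195
z_5 = g(2.713195) = 2.680475

2.6805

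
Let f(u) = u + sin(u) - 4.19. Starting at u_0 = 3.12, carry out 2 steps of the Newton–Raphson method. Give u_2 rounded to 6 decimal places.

Newton update: u ← u − f(u)/f'(u).
f'(u) = 1 + cos(u)
u_0 = 3.120000: f = -1.048409, f' = 0.000233 → u_1 = 3.120000 - (-1.048409)/(0.000233) = 4500.562144
u_1 = 4500.562144: f = 4497.345658, f' = 0.771372 → u_2 = 4500.562144 - (4497.345658)/(0.771372) = -1329.758654

-1329.758654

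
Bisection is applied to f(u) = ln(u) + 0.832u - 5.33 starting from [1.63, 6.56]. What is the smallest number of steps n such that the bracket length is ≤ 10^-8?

Initial width b − a = 6.56 − 1.63 = 4.930000.
After n steps the width is (b−a)/2^n; need (b−a)/2^n ≤ 10^-8.
So n ≥ log₂(4.930000/10^-8) = log₂(493000000.0000) ≈ 28.8770.
Hence n = 29.

29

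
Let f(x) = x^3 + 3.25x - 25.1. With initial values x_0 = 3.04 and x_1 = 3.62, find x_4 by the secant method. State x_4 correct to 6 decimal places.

f(x_0) = 12.874464, f(x_1) = 34.102928
x_2 = 3.620000 - (34.102928)·(3.620000 - 3.040000)/(34.102928 - (12.874464)) = 2.688246; f(x_2) = 3.063866
x_3 = 2.688246 - (3.063866)·(2.688246 - 3.620000)/(3.063866 - (34.102928)) = 2.596273; f(x_3) = 0.838411
x_4 = 2.596273 - (0.838411)·(2.596273 - 2.688246)/(0.838411 - (3.063866)) = 2.561623; f(x_4) = 0.034425

2.561623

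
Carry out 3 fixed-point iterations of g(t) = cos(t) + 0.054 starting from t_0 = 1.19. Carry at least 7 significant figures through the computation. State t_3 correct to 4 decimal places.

t_1 = g(1.190000) = 0.425660
t_2 = g(0.425660) = 0.964766
t_3 = g(0.964766) = 0.623609

0.6236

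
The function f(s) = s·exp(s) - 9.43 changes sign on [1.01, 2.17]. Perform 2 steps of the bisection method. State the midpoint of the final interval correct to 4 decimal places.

f(1.010000) = -6.656943, f(2.170000) = 9.575476 (opposite signs)
step 1: m = 1.590000, f(m) = -1.633039 < 0 → root in [1.590000, 2.170000]
step 2: m = 1.880000, f(m) = 2.890589 > 0 → root in [1.590000, 1.880000]
Midpoint of [1.590000, 1.880000] = 1.735000

1.7350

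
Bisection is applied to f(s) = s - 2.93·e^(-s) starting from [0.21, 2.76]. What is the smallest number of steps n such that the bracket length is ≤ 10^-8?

28

Initial width b − a = 2.76 − 0.21 = 2.550000.
After n steps the width is (b−a)/2^n; need (b−a)/2^n ≤ 10^-8.
So n ≥ log₂(2.550000/10^-8) = log₂(255000000.0000) ≈ 27.9259.
Hence n = 28.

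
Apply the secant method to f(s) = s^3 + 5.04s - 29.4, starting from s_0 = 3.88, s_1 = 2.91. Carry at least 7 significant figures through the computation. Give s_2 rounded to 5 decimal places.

2.66137

Secant update: s_(k+1) = s_k − f(s_k)·(s_k − s_(k-1))/(f(s_k) − f(s_(k-1))).
f(s_0) = 48.566272, f(s_1) = 9.908571
s_2 = 2.910000 - (9.908571)·(2.910000 - 3.880000)/(9.908571 - (48.566272)) = 2.661374; f(s_2) = 2.863599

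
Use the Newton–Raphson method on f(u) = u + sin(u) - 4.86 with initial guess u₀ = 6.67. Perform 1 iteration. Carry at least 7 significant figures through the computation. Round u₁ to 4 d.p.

5.5344

f'(u) = 1 + cos(u)
u_0 = 6.670000: f = 2.187240, f' = 1.926115 → u_1 = 6.670000 - (2.187240)/(1.926115) = 5.534429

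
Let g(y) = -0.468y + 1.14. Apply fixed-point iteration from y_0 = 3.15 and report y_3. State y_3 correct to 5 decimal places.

y_1 = g(3.150000) = -0.334200
y_2 = g(-0.334200) = 1.296406
y_3 = g(1.296406) = 0.533282

0.53328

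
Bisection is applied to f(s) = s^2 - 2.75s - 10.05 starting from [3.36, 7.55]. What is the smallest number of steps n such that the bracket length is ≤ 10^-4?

Initial width b − a = 7.55 − 3.36 = 4.190000.
After n steps the width is (b−a)/2^n; need (b−a)/2^n ≤ 10^-4.
So n ≥ log₂(4.190000/10^-4) = log₂(41900.0000) ≈ 15.3547.
Hence n = 16.

16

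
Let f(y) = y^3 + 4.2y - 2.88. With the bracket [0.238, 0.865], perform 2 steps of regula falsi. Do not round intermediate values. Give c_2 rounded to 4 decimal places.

0.6244

f(0.238000) = -1.866919, f(0.865000) = 1.400215
step 1: c = 0.596283, f(c) = -0.163601 < 0 → new bracket [0.596283, 0.865000]
step 2: c = 0.624395, f(c) = -0.014107 < 0 → new bracket [0.624395, 0.865000]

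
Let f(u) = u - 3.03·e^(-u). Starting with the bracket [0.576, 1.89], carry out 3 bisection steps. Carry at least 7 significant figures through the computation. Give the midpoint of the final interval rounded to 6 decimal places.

f(0.576000) = -1.127292, f(1.890000) = 1.432252 (opposite signs)
step 1: m = 1.233000, f(m) = 0.350006 > 0 → root in [0.576000, 1.233000]
step 2: m = 0.904500, f(m) = -0.321875 < 0 → root in [0.904500, 1.233000]
step 3: m = 1.068750, f(m) = 0.028134 > 0 → root in [0.904500, 1.068750]
Midpoint of [0.904500, 1.068750] = 0.986625

0.986625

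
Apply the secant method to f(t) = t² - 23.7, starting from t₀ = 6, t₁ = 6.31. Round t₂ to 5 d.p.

f(t_0) = 12.300000, f(t_1) = 16.116100
t_2 = 6.310000 - (16.116100)·(6.310000 - 6.000000)/(16.116100 - (12.300000)) = 5.000812; f(t_2) = 1.308124

5.00081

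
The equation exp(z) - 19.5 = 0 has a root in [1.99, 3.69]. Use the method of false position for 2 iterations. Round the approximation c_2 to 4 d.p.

2.8554

f(1.990000) = -12.184466, f(3.690000) = 20.544847
step 1: c = 2.622876, f(c) = -5.724717 < 0 → new bracket [2.622876, 3.690000]
step 2: c = 2.855426, f(c) = -2.118164 < 0 → new bracket [2.855426, 3.690000]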